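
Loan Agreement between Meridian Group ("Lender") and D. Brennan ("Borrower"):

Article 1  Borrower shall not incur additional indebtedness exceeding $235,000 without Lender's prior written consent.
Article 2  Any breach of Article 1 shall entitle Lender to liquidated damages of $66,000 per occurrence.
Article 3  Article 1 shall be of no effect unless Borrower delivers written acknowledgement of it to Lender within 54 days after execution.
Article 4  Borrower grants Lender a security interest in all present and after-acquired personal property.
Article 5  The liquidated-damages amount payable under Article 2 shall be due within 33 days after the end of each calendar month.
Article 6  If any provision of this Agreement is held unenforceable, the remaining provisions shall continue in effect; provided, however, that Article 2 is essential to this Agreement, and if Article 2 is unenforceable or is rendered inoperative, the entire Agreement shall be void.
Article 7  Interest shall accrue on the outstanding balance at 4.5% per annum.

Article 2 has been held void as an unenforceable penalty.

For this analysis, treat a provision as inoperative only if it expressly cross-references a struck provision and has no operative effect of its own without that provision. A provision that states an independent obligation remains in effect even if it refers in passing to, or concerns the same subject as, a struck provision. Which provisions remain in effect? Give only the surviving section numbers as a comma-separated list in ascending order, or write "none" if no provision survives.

none

Article 2 is struck. Article 5 has no operative effect of its own apart from Article 2 and is therefore inoperative. Article 6 makes Article 2 an essential term, and Article 2 is the provision held invalid; under Article 6, the entire Agreement is therefore void. No provision of the Agreement survives.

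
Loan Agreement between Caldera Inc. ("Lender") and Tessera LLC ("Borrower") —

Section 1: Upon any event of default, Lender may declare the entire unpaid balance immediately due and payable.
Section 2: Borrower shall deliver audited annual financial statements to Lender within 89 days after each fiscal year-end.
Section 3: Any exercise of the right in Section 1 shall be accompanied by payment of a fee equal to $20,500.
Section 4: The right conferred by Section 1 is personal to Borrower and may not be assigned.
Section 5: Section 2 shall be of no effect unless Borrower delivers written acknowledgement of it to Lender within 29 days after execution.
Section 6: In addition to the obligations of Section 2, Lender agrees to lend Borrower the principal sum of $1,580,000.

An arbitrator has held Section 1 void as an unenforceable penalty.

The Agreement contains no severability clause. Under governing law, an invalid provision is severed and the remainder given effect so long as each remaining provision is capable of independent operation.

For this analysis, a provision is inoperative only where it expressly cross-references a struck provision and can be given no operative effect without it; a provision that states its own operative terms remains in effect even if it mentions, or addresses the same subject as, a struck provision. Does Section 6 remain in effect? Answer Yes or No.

Yes

Section 1 is struck. The only function of Section 3 is the exercise fee for Section 1, so it cannot stand once Section 1 is removed. The only function of Section 4 is the non-assignment of Section 1, so it cannot stand once Section 1 is removed. With no severability clause, the stated default rule severs what cannot stand and enforces each remaining provision that can operate on its own. That leaves Section 2, Section 5, and Section 6 in effect. Section 6 is among the surviving provisions, so the answer is yes.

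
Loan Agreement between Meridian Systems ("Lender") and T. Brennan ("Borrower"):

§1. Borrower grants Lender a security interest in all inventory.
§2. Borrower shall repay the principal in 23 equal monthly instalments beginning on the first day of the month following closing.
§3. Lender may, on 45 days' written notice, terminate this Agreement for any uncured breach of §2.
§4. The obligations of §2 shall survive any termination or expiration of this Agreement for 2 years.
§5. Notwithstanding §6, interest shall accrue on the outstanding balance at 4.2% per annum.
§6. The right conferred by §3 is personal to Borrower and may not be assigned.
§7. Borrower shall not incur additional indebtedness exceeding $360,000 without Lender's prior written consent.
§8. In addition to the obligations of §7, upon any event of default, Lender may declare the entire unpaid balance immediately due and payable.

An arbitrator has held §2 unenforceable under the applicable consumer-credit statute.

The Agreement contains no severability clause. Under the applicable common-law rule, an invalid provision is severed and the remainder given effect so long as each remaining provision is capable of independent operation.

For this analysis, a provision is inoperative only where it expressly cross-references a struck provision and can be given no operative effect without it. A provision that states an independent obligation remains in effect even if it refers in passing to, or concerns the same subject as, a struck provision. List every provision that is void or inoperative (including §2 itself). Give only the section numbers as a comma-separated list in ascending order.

§2 is struck. §3 merely fixes the termination right for breach of §2; with §2 gone it has nothing to operate on and falls away. The only function of §4 is the survival period for §2, so it cannot stand once §2 is removed. §6 operates only by reference to §3, so it falls with §3. §5 mentions §6 but its own obligation stands independently of §6, so §5 is not affected. Under the stated default rule, only provisions that cannot operate independently fall away; the rest are enforced. §1, §5, §7, and §8 remain in effect.

2, 3, 4, 6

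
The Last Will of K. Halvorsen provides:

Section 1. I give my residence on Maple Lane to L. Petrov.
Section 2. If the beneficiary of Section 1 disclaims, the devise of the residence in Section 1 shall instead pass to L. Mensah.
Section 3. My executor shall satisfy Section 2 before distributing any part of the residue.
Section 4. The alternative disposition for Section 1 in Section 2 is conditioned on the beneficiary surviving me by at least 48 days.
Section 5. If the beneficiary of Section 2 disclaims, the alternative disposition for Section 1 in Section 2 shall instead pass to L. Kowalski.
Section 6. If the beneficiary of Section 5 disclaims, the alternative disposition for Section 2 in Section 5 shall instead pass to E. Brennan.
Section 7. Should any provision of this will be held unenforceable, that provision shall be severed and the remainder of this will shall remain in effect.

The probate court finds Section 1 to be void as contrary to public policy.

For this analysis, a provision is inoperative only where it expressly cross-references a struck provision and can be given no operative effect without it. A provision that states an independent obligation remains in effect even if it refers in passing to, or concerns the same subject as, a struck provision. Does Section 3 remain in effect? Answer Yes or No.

No

Section 1 is struck. The only function of Section 2 is the alternative disposition for Section 1, so it cannot stand once Section 1 is removed. Section 3 has no operative effect of its own apart from Section 2 and is therefore inoperative. Section 4 has no operative effect of its own apart from Section 2 and is therefore inoperative. Section 5 has no operative effect of its own apart from Section 2 and is therefore inoperative. Section 6 operates only by reference to Section 5, so it falls with Section 5. Under the severability clause in Section 7, the remaining provisions continue in force. Only Section 7 remains in effect. Section 3 is among the inoperative provisions, so the answer is no.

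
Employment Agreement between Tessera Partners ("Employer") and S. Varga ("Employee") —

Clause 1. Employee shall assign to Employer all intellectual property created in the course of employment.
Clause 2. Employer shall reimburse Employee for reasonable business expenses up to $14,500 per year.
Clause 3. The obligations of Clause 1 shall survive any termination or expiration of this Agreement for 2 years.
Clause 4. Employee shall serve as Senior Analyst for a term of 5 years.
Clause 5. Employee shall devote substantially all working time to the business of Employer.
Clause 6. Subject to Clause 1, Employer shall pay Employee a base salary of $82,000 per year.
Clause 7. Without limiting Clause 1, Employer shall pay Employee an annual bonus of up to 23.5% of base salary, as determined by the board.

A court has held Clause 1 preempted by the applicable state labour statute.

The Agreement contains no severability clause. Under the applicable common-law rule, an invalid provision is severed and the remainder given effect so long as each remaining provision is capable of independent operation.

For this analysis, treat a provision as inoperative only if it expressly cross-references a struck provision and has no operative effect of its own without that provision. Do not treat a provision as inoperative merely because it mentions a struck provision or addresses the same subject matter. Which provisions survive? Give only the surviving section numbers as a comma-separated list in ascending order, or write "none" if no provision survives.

Clause 1 is struck. Clause 3 operates only by reference to Clause 1, so it falls with Clause 1. Clause 6 mentions Clause 1 but its own obligation stands independently of Clause 1, so Clause 6 is not affected. Although Clause 7 refers to Clause 1, its operative terms do not depend on Clause 1, so it remains in effect. With no severability clause, the stated default rule severs what cannot stand and enforces each remaining provision that can operate on its own. The provisions still in force are Clause 2, Clause 4, Clause 5, Clause 6, and Clause 7.

2, 4, 5, 6, 7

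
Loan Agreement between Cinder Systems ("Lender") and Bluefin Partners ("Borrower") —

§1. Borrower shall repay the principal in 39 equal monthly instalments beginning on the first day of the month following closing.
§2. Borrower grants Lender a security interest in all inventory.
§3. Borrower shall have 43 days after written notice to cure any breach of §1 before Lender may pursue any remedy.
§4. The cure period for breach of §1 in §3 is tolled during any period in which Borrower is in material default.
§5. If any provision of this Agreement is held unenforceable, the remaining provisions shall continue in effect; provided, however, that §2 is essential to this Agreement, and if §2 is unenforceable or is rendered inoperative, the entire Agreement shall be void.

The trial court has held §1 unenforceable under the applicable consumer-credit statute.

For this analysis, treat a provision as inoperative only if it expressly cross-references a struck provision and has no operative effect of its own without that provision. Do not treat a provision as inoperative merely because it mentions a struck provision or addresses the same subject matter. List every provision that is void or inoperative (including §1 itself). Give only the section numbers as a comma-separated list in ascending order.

§1 is struck. §3 merely fixes the cure period for breach of §1; with §1 gone it has nothing to operate on and falls away. The whole of §4 is the tolling of the cure period for breach of §1, defined by reference to §3, so §4 cannot stand once §3 is removed. §5 makes §2 an essential term, but §2 is unaffected, so the severability proviso in §5 preserves the remaining provisions. The provisions still in force are §2 and §5.

1, 3, 4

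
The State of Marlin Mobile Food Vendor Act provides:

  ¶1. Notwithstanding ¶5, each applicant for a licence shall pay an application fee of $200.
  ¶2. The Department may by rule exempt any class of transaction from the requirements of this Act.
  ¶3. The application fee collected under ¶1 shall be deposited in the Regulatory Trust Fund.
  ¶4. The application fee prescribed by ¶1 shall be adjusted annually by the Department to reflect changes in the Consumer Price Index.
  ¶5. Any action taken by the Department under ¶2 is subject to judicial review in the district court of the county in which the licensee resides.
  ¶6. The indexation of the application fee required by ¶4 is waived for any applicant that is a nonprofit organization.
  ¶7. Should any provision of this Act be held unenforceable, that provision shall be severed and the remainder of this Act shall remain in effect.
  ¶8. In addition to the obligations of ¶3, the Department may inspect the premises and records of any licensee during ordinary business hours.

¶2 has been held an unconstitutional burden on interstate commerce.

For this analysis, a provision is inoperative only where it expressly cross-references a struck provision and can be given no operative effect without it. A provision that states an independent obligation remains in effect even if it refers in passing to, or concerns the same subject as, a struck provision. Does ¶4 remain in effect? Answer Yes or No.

Yes

¶2 is struck. ¶5 operates only by reference to ¶2, so it falls with ¶2. ¶1 mentions ¶5 but its own obligation stands independently of ¶5, so ¶1 is not affected. ¶7 is a severability clause and preserves every provision that can still be given independent effect. ¶1, ¶3, ¶4, ¶6, ¶7, and ¶8 remain in effect. ¶4 is among the surviving provisions, so the answer is yes.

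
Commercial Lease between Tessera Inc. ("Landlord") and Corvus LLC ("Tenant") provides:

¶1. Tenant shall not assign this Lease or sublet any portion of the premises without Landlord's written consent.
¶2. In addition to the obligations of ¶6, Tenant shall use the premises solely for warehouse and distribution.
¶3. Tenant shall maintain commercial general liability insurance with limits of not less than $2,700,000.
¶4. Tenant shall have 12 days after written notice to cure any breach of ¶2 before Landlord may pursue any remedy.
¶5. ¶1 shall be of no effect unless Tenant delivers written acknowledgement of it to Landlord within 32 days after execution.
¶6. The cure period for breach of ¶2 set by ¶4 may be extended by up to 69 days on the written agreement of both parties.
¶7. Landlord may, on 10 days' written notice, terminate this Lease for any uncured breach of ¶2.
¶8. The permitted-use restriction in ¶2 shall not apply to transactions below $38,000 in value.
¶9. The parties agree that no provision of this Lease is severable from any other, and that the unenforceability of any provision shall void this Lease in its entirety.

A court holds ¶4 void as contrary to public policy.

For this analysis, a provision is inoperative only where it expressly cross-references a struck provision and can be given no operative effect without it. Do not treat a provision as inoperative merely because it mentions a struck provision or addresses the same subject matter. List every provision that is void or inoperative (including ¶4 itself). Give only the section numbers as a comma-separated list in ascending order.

¶4 is struck. The whole of ¶6 is the extension of the cure period for breach of ¶2, defined by reference to ¶4, so ¶6 cannot stand once ¶4 is removed. ¶9 provides that the Lease is not severable, so the invalidity of any one provision voids the entire Lease. No provision of the Lease survives.

1, 2, 3, 4, 5, 6, 7, 8, 9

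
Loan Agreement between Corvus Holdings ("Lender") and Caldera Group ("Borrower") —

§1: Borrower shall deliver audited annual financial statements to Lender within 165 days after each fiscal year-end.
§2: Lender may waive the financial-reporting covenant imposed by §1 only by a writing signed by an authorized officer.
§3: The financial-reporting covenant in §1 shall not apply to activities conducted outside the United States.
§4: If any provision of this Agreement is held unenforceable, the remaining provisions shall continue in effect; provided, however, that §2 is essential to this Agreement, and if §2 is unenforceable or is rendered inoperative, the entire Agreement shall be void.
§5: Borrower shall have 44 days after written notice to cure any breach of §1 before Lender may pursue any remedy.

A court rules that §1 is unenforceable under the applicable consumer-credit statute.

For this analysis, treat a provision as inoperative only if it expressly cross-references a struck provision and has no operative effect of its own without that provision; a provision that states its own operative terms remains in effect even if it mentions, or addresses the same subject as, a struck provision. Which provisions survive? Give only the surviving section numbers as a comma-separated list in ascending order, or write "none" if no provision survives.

§1 is struck. §2 has no operative effect of its own apart from §1 and is therefore inoperative. The whole of §3 is the carve-out from the financial-reporting covenant, defined by reference to §1, so §3 cannot stand once §1 is removed. §5 merely fixes the cure period for breach of §1; with §1 gone it has nothing to operate on and falls away. §4 makes §2 an essential term, and §2 has been rendered inoperative by the cascade; under §4, the entire Agreement is therefore void. No provision of the Agreement survives.

none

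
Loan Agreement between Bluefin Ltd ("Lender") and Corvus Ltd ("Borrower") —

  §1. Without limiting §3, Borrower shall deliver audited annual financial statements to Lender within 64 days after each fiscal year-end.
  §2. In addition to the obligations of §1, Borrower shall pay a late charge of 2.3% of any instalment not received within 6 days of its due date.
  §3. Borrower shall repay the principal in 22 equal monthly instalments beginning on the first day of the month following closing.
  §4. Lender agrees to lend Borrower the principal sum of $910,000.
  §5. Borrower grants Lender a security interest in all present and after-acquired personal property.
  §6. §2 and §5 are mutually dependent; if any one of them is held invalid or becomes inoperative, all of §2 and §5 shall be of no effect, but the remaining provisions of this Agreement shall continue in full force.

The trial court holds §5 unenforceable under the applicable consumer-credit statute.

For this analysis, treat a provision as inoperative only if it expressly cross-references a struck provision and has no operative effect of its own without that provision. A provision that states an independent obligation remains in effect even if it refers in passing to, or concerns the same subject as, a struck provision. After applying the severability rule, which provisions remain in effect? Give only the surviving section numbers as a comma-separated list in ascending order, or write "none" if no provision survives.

§5 is struck. Nothing else in the Agreement is defined by reference to §5. §6 declares §2 and §5 mutually dependent; since one of them has fallen, all of them are of no effect. That brings down §2 as well. The remainder continues in force under §6. §1, §3, §4, and §6 remain in effect.

1, 3, 4, 6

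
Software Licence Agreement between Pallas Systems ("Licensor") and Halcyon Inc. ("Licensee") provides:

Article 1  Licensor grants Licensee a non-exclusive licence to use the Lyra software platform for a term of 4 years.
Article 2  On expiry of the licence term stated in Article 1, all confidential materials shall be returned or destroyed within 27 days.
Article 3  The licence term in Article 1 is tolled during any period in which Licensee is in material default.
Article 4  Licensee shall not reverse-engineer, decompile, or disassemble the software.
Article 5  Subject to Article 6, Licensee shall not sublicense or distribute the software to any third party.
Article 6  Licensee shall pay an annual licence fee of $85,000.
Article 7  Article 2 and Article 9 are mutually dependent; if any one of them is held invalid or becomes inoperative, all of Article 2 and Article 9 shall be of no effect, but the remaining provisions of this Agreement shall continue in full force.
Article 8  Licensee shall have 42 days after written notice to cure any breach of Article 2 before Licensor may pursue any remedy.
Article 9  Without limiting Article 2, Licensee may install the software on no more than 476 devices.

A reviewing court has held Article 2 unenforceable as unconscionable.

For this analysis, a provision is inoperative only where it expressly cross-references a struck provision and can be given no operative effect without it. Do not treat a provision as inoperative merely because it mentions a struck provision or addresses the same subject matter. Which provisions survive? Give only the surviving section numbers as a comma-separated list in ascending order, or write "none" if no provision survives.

1, 3, 4, 5, 6, 7

Article 2 is struck. Article 8 merely fixes the cure period for breach of Article 2; with Article 2 gone it has nothing to operate on and falls away. Article 7 declares Article 2 and Article 9 mutually dependent; since one of them has fallen, all of them are of no effect. That brings down Article 9 as well. The remainder continues in force under Article 7. The provisions still in force are Article 1, Article 3, Article 4, Article 5, Article 6, and Article 7.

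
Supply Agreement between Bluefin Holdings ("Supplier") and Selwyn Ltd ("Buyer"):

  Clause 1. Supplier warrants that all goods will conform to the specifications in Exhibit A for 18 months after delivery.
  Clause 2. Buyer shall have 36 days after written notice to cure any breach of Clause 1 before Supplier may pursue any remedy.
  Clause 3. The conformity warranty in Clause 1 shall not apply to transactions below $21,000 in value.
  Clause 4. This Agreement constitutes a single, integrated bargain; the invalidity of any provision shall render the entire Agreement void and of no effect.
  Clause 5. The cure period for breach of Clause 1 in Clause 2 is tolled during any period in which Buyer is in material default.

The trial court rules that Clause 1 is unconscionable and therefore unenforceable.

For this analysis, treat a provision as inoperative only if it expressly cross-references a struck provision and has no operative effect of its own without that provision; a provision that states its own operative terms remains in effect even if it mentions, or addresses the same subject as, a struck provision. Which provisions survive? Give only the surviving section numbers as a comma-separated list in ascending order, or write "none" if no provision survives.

Clause 1 is struck. The only function of Clause 2 is the cure period for breach of Clause 1, so it cannot stand once Clause 1 is removed. The whole of Clause 3 is the carve-out from the conformity warranty, defined by reference to Clause 1, so Clause 3 cannot stand once Clause 1 is removed. Clause 5 operates only by reference to Clause 2, so it falls with Clause 2. Clause 4 provides that the Agreement is not severable, so the invalidity of any one provision voids the entire Agreement. No provision of the Agreement survives.

none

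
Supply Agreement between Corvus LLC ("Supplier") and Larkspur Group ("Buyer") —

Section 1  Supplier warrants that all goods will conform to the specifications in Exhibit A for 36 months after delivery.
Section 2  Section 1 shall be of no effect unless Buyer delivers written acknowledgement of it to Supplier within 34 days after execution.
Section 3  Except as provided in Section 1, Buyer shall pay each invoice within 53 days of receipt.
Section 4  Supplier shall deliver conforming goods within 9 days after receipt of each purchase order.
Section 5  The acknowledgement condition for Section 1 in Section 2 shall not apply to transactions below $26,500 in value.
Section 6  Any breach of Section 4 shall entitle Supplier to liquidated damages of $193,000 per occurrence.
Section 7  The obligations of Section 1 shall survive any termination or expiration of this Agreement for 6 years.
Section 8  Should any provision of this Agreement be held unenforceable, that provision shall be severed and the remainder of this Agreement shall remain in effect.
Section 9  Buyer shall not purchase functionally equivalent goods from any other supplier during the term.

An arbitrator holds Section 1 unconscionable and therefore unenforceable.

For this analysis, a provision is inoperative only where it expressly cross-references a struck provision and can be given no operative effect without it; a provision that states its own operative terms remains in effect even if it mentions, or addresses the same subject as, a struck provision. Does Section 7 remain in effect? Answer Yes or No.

No

Section 1 is struck. Section 2 has no operative effect of its own apart from Section 1 and is therefore inoperative. Section 7 merely fixes the survival period for Section 1; with Section 1 gone it has nothing to operate on and falls away. Section 5 does nothing except set the carve-out from the acknowledgement condition for Section 1 by reference to Section 2; with Section 2 gone it has no independent effect and is inoperative. Although Section 3 refers to Section 1, its operative terms do not depend on Section 1, so it remains in effect. Under the severability clause in Section 8, the remaining provisions continue in force. The provisions still in force are Section 3, Section 4, Section 6, Section 8, and Section 9. Section 7 is among the inoperative provisions, so the answer is no.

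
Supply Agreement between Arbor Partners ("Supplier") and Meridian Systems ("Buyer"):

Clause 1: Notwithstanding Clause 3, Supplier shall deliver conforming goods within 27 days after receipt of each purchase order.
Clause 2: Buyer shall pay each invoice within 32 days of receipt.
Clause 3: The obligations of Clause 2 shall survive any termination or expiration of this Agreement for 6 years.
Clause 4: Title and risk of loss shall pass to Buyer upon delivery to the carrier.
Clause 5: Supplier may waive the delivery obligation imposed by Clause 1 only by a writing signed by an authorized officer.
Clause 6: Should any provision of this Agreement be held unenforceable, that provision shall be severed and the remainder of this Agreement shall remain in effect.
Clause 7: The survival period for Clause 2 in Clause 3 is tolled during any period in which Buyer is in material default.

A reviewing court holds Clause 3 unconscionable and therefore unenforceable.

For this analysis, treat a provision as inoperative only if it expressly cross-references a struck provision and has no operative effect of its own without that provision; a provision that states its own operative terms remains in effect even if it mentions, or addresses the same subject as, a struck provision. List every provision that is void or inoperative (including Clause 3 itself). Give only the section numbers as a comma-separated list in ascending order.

Clause 3 is struck. Clause 7 operates only by reference to Clause 3, so it falls with Clause 3. Clause 1 mentions Clause 3 but its own obligation stands independently of Clause 3, so Clause 1 is not affected. Clause 6 is a severability clause and preserves every provision that can still be given independent effect. That leaves Clause 1, Clause 2, Clause 4, Clause 5, and Clause 6 in effect.

3, 7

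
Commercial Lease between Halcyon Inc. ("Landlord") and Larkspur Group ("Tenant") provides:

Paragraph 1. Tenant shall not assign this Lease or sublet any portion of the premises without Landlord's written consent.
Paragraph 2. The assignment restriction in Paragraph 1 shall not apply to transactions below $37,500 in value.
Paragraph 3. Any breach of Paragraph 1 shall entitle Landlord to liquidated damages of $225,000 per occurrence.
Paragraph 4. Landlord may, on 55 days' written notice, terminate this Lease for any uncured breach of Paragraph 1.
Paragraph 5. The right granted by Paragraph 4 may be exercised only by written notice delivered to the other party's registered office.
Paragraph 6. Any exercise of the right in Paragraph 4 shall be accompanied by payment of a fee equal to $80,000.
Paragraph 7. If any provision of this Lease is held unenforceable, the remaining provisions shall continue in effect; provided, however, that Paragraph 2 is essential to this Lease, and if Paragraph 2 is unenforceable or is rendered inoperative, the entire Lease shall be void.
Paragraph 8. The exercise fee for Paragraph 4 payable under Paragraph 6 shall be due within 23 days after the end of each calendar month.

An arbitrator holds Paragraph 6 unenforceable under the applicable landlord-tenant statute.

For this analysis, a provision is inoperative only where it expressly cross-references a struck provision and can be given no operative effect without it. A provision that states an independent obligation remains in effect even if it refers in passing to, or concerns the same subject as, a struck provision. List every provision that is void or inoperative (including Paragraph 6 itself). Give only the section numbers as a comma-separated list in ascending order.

6, 8

Paragraph 6 is struck. Paragraph 8 has no operative effect of its own apart from Paragraph 6 and is therefore inoperative. Paragraph 7 makes Paragraph 2 an essential term, but Paragraph 2 is unaffected, so the severability proviso in Paragraph 7 preserves the remaining provisions. That leaves Paragraph 1, Paragraph 2, Paragraph 3, Paragraph 4, Paragraph 5, and Paragraph 7 in effect.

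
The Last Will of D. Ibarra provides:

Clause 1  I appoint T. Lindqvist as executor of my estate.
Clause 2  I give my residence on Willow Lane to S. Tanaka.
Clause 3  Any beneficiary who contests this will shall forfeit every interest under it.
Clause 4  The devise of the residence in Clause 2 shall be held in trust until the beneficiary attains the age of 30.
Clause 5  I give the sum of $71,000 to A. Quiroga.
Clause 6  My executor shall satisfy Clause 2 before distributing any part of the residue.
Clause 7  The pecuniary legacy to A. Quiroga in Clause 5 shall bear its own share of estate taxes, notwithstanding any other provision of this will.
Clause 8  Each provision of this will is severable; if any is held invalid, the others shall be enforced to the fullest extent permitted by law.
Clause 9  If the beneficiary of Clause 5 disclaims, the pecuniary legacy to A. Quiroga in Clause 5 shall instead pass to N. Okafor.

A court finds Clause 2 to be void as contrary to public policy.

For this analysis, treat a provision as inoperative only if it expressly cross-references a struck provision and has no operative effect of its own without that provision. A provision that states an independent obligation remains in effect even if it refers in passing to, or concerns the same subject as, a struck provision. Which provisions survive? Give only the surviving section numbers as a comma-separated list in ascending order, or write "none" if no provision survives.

Clause 2 is struck. Clause 4 has no operative effect of its own apart from Clause 2 and is therefore inoperative. Clause 6 merely fixes the priority direction for Clause 2; with Clause 2 gone it has nothing to operate on and falls away. Under the severability clause in Clause 8, the remaining provisions continue in force. That leaves Clause 1, Clause 3, Clause 5, Clause 7, Clause 8, and Clause 9 in effect.

1, 3, 5, 7, 8, 9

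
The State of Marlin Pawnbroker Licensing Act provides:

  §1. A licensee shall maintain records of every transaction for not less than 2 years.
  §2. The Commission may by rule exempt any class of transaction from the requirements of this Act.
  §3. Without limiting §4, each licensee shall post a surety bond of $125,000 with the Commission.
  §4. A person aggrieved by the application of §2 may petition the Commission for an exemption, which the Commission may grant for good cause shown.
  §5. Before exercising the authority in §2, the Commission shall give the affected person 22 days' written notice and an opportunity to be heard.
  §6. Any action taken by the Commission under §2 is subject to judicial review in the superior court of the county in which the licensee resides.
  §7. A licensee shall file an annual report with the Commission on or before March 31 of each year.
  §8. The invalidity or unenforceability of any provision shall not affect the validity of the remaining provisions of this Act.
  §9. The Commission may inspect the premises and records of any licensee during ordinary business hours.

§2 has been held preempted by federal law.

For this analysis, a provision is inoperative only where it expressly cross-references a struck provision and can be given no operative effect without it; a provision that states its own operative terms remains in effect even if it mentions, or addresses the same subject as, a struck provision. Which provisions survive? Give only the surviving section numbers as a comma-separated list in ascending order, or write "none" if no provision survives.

§2 is struck. The only function of §4 is the exemption procedure for §2, so it cannot stand once §2 is removed. The only function of §5 is the notice-and-hearing requirement for §2, so it cannot stand once §2 is removed. The only function of §6 is the judicial-review right for §2, so it cannot stand once §2 is removed. §3 mentions §4 but its own obligation stands independently of §4, so §3 is not affected. Under the severability clause in §8, the remaining provisions continue in force. The provisions still in force are §1, §3, §7, §8, and §9.

1, 3, 7, 8, 9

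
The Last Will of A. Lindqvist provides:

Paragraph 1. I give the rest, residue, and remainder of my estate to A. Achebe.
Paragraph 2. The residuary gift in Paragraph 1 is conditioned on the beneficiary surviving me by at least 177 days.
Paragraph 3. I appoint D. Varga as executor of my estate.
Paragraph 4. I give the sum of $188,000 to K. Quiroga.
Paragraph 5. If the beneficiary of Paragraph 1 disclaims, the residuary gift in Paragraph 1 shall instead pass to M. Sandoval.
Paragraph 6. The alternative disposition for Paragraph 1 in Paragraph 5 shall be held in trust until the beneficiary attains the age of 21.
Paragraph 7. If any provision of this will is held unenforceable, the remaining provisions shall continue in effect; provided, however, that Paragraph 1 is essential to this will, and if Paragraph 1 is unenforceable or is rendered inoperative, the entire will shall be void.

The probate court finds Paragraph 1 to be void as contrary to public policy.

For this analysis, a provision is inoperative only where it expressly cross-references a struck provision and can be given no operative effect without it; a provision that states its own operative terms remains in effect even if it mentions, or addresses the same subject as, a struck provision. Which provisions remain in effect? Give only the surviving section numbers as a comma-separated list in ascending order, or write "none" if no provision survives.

Paragraph 1 is struck. Paragraph 2 operates only by reference to Paragraph 1, so it falls with Paragraph 1. The only function of Paragraph 5 is the alternative disposition for Paragraph 1, so it cannot stand once Paragraph 1 is removed. The only function of Paragraph 6 is the trust for Paragraph 5, so it cannot stand once Paragraph 5 is removed. Paragraph 7 makes Paragraph 1 an essential term, and Paragraph 1 is the provision held invalid; under Paragraph 7, the entire will is therefore void. No provision of the will survives.

none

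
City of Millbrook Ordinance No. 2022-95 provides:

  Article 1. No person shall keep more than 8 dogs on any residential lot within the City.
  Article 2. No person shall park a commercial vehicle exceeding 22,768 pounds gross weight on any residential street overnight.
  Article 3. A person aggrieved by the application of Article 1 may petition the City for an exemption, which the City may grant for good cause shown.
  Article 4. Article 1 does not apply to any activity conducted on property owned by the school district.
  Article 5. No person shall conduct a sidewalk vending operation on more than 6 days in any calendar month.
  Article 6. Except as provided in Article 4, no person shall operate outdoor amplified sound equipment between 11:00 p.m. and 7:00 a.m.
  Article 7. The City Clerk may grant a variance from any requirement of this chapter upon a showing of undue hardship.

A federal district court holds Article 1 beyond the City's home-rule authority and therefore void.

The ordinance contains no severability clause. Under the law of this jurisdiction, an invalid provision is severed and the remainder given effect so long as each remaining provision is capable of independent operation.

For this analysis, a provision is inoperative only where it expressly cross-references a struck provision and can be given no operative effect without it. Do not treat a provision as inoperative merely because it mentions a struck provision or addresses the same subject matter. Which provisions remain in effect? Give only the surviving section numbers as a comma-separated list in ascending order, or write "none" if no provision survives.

2, 5, 6, 7

Article 1 is struck. Article 3 merely fixes the exemption procedure for Article 1; with Article 1 gone it has nothing to operate on and falls away. Article 4 merely fixes the public-property exemption from Article 1; with Article 1 gone it has nothing to operate on and falls away. Article 6 mentions Article 4 but its own obligation stands independently of Article 4, so Article 6 is not affected. With no severability clause, the stated default rule severs what cannot stand and enforces each remaining provision that can operate on its own. Article 2, Article 5, Article 6, and Article 7 remain in effect.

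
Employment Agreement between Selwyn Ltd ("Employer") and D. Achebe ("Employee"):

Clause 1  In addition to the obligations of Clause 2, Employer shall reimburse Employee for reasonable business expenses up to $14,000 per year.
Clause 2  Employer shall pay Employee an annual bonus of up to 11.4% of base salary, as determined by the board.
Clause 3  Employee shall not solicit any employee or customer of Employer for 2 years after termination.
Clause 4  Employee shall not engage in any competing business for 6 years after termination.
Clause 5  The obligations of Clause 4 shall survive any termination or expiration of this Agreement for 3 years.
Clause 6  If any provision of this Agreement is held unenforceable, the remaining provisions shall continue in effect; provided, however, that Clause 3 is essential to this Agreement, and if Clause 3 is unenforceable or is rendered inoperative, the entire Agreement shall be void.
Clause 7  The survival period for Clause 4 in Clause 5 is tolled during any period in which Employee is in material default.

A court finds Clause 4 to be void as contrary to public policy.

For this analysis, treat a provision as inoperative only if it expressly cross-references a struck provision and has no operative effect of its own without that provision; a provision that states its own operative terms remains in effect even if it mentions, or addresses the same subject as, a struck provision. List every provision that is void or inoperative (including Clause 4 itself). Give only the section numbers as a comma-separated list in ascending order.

4, 5, 7

Clause 4 is struck. Clause 5 merely fixes the survival period for Clause 4; with Clause 4 gone it has nothing to operate on and falls away. Clause 7 does nothing except set the tolling of the survival period for Clause 4 by reference to Clause 5; with Clause 5 gone it has no independent effect and is inoperative. Clause 6 makes Clause 3 an essential term, but Clause 3 is unaffected, so the severability proviso in Clause 6 preserves the remaining provisions. The provisions still in force are Clause 1, Clause 2, Clause 3, and Clause 6.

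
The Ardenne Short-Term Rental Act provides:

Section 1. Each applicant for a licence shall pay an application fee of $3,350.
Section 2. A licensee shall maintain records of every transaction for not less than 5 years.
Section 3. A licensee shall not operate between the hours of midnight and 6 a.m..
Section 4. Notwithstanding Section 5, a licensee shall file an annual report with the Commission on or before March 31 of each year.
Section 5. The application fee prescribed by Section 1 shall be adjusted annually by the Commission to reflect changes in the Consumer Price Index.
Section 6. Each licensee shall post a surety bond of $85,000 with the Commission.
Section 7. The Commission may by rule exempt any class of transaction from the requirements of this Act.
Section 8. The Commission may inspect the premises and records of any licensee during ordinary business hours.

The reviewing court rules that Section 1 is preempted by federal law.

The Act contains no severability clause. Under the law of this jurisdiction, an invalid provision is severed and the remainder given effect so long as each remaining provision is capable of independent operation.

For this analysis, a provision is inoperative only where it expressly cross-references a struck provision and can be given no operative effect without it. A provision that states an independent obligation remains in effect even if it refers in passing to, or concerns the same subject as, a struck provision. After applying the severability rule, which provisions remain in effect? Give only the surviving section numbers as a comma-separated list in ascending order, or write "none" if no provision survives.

2, 3, 4, 6, 7, 8

Section 1 is struck. Section 5 has no operative effect of its own apart from Section 1 and is therefore inoperative. Section 4 mentions Section 5 but its own obligation stands independently of Section 5, so Section 4 is not affected. Under the stated default rule, only provisions that cannot operate independently fall away; the rest are enforced. Section 2, Section 3, Section 4, Section 6, Section 7, and Section 8 remain in effect.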